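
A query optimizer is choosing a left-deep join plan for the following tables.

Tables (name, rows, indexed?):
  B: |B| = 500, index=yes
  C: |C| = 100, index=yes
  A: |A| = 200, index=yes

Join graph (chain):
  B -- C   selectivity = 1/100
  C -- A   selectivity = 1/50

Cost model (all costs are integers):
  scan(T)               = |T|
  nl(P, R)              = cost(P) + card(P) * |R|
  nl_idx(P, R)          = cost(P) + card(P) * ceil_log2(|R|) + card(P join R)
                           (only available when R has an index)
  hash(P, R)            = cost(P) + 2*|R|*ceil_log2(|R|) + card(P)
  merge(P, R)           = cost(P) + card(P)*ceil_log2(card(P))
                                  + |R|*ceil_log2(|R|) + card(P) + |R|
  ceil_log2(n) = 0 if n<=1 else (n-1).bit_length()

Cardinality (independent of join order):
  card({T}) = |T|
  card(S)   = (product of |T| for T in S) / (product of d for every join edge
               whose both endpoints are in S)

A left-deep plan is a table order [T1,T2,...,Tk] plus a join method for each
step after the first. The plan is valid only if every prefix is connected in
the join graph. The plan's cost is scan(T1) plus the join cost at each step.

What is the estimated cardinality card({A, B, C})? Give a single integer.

Tables in S: A(200), B(500), C(100)
Edges inside S: B-C(d=100), C-A(d=50)
numerator = 200 * 500 * 100 = 10000000
denominator = 100 * 50 = 5000
card(S) = 10000000 / 5000 = 2000

2000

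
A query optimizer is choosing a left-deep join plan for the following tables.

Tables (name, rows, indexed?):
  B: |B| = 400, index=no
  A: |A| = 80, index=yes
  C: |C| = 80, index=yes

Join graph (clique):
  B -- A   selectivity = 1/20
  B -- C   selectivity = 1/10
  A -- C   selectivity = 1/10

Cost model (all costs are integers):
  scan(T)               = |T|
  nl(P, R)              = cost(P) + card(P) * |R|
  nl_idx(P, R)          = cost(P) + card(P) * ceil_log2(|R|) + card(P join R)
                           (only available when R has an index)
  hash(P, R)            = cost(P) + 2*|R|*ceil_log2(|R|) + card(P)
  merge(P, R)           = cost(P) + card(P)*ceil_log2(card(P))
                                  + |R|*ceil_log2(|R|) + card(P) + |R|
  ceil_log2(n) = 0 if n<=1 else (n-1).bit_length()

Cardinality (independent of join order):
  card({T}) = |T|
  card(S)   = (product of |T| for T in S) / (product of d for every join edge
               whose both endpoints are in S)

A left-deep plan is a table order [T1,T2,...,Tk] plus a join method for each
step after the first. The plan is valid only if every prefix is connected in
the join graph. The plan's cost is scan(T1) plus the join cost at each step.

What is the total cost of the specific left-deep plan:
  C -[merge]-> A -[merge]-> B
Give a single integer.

step 1: scan C: cost=80, card=80
step 2: join A via merge
    card(P join A) = 80*80/(10) = 640
    cost = 80 + 80*7 + 80*7 + 80 + 80 = 1360
step 3: join B via merge
    card(P join B) = 640*400/(20*10) = 1280
    cost = 1360 + 640*10 + 400*9 + 640 + 400 = 12400

12400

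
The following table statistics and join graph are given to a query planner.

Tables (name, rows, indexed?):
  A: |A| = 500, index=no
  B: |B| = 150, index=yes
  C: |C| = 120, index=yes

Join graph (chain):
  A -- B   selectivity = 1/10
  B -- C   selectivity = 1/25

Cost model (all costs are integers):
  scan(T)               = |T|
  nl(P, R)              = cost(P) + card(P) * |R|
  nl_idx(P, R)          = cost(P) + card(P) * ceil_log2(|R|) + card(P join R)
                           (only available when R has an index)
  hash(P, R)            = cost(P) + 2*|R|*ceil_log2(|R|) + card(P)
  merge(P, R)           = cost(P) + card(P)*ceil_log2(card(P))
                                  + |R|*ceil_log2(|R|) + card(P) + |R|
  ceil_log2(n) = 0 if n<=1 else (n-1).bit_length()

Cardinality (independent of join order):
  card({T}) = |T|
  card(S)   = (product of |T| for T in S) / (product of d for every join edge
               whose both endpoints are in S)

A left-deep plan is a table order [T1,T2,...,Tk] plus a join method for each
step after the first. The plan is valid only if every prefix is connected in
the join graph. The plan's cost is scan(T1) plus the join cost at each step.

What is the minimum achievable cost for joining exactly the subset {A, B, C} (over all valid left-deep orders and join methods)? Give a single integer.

Selinger DP over subsets of {A,B,C}:
  {A}: scan cost=500, card=500
  {B}: scan cost=150, card=150
  {C}: scan cost=120, card=120
  {AB}: card=7500; try (B,hash)→3400, (A,merge)→6500, (B,merge)→6850, (A,hash)→9300, (B,nl_idx)→12000, (A,nl)→75150 …(+1); best=3400 via (B,hash)
  {BC}: card=720; try (B,nl_idx)→1800, (C,nl_idx)→1920, (C,hash)→1980, (B,merge)→2430, (C,merge)→2460, (B,hash)→2640 …(+2); best=1800 via (B,nl_idx)
  {ABC}: card=36000; try (A,hash)→11520, (C,hash)→12580, (A,merge)→14720, (C,nl_idx)→91900, (C,merge)→109360, (A,nl)→361800 …(+1); best=11520 via (A,hash)

11520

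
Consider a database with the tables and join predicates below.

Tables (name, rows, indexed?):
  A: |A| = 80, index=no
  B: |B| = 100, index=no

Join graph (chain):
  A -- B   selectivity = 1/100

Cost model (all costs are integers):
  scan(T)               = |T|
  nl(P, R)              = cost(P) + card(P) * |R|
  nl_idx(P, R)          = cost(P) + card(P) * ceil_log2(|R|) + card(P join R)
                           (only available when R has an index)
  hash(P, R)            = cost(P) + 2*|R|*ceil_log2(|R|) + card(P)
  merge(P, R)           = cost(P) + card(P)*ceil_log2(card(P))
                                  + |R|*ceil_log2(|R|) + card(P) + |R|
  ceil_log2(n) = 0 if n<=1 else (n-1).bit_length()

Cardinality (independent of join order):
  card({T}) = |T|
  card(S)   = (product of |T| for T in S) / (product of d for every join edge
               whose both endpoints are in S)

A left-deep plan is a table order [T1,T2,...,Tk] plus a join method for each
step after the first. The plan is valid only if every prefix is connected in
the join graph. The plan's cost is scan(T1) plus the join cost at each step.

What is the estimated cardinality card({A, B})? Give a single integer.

Tables in S: A(80), B(100)
Edges inside S: A-B(d=100)
numerator = 80 * 100 = 8000
denominator = 100 = 100
card(S) = 8000 / 100 = 80

80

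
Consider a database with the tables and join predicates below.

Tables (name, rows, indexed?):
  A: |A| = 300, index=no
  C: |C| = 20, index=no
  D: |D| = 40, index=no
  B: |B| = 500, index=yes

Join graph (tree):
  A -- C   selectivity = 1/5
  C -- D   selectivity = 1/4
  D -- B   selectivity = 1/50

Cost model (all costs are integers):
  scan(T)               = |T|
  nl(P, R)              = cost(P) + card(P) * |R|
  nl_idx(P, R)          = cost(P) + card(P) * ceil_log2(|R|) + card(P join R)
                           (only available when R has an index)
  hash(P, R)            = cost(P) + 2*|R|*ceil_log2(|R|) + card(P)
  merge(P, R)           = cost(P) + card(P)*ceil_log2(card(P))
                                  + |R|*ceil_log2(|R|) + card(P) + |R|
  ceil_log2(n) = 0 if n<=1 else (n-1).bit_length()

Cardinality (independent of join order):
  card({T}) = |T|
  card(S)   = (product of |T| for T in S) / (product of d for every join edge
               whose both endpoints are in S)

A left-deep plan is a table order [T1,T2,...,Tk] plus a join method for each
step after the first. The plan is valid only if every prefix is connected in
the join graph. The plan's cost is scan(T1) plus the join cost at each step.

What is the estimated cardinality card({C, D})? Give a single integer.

200

Tables in S: C(20), D(40)
Edges inside S: C-D(d=4)
numerator = 20 * 40 = 800
denominator = 4 = 4
card(S) = 800 / 4 = 200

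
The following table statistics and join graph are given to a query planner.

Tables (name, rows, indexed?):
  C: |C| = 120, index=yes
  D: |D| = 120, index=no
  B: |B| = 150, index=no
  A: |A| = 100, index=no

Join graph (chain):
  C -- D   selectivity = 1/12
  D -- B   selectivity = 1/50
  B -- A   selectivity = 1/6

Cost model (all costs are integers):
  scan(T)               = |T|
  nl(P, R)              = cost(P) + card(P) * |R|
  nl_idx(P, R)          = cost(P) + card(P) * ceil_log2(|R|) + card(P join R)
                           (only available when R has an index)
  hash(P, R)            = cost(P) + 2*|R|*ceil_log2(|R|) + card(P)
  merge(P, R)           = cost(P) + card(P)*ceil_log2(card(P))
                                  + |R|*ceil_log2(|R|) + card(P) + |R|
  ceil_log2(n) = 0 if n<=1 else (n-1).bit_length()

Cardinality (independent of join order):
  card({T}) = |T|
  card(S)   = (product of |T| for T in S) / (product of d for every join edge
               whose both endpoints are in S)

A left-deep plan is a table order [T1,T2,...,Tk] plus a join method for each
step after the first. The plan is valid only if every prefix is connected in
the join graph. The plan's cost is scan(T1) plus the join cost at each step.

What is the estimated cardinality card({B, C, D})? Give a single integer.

Tables in S: B(150), C(120), D(120)
Edges inside S: C-D(d=12), D-B(d=50)
numerator = 150 * 120 * 120 = 2160000
denominator = 12 * 50 = 600
card(S) = 2160000 / 600 = 3600

3600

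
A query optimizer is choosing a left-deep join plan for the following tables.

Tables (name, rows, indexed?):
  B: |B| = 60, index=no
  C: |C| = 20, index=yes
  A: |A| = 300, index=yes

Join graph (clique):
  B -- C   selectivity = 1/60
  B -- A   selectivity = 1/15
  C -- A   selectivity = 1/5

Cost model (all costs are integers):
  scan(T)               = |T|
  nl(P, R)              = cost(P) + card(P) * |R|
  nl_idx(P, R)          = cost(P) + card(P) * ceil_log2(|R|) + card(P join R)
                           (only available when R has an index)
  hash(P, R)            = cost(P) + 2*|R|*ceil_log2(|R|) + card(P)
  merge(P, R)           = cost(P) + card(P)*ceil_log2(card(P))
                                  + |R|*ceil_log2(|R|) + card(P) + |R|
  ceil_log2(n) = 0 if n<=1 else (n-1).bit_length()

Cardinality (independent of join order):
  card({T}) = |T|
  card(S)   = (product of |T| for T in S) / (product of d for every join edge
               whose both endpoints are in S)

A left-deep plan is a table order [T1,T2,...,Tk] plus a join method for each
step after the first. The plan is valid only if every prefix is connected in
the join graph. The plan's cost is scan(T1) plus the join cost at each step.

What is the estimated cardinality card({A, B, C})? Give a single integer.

80

Tables in S: A(300), B(60), C(20)
Edges inside S: B-C(d=60), B-A(d=15), C-A(d=5)
numerator = 300 * 60 * 20 = 360000
denominator = 60 * 15 * 5 = 4500
card(S) = 360000 / 4500 = 80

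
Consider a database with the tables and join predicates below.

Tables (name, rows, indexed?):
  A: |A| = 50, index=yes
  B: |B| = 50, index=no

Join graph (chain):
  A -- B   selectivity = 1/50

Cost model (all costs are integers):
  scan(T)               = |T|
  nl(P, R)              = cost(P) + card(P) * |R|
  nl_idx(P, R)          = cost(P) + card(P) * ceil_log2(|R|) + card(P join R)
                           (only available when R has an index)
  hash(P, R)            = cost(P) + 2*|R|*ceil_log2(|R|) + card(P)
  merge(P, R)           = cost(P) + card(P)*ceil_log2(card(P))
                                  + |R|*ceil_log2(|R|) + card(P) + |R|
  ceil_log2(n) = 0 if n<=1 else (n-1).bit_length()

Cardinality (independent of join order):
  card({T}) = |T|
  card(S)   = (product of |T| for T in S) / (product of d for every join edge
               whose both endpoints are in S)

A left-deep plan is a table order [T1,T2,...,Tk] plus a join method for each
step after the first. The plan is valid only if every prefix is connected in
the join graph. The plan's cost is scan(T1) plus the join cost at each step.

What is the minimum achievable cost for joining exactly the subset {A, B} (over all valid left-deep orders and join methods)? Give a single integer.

400

Selinger DP over subsets of {A,B}:
  {A}: scan cost=50, card=50
  {B}: scan cost=50, card=50
  {AB}: card=50; try (A,nl_idx)→400, (B,hash)→700, (A,hash)→700, (B,merge)→750, (A,merge)→750, (B,nl)→2550 …(+1); best=400 via (A,nl_idx)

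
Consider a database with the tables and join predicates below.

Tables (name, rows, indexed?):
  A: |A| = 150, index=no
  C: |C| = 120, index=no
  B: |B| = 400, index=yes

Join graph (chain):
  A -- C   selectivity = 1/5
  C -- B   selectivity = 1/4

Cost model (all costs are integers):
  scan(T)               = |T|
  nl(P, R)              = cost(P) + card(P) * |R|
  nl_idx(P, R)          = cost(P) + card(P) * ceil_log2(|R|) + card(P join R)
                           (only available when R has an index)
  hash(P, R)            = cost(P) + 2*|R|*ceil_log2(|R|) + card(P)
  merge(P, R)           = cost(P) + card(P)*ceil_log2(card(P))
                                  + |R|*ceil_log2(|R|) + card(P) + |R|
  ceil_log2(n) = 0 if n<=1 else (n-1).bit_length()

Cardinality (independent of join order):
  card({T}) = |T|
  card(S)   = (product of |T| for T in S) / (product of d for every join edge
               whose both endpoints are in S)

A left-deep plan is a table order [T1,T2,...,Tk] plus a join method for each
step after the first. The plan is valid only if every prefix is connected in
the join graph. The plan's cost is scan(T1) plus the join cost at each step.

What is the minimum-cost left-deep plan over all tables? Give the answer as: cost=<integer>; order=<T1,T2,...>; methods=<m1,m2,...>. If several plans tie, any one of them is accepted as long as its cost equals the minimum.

Selinger DP (subsets sized 1..n):
  {A}: scan cost=150, card=150
  {C}: scan cost=120, card=120
  {B}: scan cost=400, card=400
  {AC}: card=3600; try (C,hash)→1980, (A,merge)→2430, (C,merge)→2460, (A,hash)→2640, (A,nl)→18120, (C,nl)→18150; best=1980 via (C,hash)
  {BC}: card=12000; try (C,hash)→2480, (B,merge)→5080, (C,merge)→5360, (B,hash)→7440, (B,nl_idx)→13200, (B,nl)→48120 …(+1); best=2480 via (C,hash)
  {ABC}: card=360000; try (B,hash)→12780, (A,hash)→16880, (B,merge)→52780, (A,merge)→183830, (B,nl_idx)→394380, (B,nl)→1441980 …(+1); best=12780 via (B,hash)

cost=12780; order=A,C,B; methods=hash,hash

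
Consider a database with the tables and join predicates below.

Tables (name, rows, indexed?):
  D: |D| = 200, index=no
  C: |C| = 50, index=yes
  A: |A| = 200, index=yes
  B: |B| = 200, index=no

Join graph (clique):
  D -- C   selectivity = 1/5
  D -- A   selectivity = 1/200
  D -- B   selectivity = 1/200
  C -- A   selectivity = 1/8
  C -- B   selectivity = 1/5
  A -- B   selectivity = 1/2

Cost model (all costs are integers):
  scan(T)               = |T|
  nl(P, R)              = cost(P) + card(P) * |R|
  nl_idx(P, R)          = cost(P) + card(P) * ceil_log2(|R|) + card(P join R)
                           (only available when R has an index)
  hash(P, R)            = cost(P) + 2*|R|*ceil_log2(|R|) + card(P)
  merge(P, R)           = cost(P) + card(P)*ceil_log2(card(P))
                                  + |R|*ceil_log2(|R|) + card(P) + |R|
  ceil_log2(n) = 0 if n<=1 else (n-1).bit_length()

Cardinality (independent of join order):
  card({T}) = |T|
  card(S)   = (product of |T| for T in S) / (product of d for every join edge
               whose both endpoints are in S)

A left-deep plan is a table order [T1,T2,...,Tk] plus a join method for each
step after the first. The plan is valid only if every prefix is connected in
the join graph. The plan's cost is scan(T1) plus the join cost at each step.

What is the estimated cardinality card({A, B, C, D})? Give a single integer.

Tables in S: A(200), B(200), C(50), D(200)
Edges inside S: D-C(d=5), D-A(d=200), D-B(d=200), C-A(d=8), C-B(d=5), A-B(d=2)
numerator = 200 * 200 * 50 * 200 = 400000000
denominator = 5 * 200 * 200 * 8 * 5 * 2 = 16000000
card(S) = 400000000 / 16000000 = 25

25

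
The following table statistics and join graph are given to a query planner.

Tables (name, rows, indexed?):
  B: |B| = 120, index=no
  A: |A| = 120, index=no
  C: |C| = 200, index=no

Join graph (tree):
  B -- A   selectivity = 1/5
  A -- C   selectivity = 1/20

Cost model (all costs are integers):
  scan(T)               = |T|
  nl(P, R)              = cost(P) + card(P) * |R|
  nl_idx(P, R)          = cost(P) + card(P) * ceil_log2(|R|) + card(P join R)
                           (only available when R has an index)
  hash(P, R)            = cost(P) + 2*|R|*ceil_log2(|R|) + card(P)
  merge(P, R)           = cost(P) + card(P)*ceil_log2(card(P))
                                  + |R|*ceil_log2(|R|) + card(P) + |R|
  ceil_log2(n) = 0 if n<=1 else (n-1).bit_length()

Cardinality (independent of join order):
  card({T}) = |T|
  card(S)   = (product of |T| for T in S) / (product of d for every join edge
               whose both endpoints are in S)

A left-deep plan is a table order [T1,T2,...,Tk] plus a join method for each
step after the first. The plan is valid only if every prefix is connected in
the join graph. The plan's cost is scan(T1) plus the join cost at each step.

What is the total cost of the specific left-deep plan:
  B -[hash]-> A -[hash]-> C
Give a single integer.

step 1: scan B: cost=120, card=120
step 2: join A via hash
    card(P join A) = 120*120/(5) = 2880
    cost = 120 + 2*120*7 + 120 = 1920
step 3: join C via hash
    card(P join C) = 2880*200/(20) = 28800
    cost = 1920 + 2*200*8 + 2880 = 8000

8000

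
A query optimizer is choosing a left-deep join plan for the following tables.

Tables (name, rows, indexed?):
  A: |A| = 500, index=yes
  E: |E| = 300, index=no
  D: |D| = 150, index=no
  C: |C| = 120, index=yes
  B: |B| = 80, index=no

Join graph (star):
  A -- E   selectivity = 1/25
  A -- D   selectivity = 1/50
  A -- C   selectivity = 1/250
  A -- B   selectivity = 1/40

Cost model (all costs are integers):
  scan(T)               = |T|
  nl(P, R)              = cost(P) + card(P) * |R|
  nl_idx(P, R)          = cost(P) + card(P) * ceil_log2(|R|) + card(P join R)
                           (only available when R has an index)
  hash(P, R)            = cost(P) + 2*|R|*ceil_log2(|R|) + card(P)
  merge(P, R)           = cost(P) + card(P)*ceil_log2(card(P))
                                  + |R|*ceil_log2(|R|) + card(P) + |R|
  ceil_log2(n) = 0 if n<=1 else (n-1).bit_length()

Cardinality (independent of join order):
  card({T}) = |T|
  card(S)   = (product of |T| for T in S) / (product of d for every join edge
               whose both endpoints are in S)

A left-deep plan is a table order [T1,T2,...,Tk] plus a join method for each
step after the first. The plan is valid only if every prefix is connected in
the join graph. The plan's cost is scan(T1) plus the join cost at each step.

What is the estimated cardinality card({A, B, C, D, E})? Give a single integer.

Tables in S: A(500), B(80), C(120), D(150), E(300)
Edges inside S: A-E(d=25), A-D(d=50), A-C(d=250), A-B(d=40)
numerator = 500 * 80 * 120 * 150 * 300 = 216000000000
denominator = 25 * 50 * 250 * 40 = 12500000
card(S) = 216000000000 / 12500000 = 17280

17280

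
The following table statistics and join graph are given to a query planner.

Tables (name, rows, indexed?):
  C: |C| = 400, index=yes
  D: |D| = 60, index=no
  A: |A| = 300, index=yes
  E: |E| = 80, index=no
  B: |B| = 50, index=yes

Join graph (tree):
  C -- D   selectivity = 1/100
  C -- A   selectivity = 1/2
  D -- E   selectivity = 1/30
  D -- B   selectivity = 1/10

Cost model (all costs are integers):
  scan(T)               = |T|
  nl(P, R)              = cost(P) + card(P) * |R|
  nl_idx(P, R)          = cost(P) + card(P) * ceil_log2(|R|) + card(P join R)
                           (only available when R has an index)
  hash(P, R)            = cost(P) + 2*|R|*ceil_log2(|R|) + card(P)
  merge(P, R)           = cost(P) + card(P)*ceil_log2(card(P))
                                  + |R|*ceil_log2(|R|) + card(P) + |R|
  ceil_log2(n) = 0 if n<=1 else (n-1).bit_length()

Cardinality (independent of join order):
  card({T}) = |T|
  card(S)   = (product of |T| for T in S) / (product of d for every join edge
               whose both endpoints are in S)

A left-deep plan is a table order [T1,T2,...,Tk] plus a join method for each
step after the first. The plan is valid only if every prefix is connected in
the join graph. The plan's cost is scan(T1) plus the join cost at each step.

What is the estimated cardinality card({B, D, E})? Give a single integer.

800

Tables in S: B(50), D(60), E(80)
Edges inside S: D-E(d=30), D-B(d=10)
numerator = 50 * 60 * 80 = 240000
denominator = 30 * 10 = 300
card(S) = 240000 / 300 = 800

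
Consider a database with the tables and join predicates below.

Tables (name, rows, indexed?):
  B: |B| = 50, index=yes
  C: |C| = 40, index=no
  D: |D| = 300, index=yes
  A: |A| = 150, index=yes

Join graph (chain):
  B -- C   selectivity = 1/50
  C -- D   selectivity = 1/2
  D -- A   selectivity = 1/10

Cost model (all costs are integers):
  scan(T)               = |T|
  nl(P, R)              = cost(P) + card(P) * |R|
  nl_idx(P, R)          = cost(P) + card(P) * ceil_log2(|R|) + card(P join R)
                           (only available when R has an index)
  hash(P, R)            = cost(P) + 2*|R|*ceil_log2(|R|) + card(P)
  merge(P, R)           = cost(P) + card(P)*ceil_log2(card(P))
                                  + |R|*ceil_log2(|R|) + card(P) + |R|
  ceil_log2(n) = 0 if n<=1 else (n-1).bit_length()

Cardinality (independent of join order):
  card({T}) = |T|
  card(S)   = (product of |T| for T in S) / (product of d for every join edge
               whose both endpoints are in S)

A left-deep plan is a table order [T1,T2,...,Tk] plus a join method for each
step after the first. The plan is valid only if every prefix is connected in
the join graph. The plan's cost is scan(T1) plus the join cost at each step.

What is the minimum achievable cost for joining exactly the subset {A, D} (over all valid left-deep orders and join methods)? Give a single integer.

Selinger DP over subsets of {A,D}:
  {D}: scan cost=300, card=300
  {A}: scan cost=150, card=150
  {AD}: card=4500; try (A,hash)→3000, (D,merge)→4500, (A,merge)→4650, (D,hash)→5700, (D,nl_idx)→6000, (A,nl_idx)→7200 …(+2); best=3000 via (A,hash)

3000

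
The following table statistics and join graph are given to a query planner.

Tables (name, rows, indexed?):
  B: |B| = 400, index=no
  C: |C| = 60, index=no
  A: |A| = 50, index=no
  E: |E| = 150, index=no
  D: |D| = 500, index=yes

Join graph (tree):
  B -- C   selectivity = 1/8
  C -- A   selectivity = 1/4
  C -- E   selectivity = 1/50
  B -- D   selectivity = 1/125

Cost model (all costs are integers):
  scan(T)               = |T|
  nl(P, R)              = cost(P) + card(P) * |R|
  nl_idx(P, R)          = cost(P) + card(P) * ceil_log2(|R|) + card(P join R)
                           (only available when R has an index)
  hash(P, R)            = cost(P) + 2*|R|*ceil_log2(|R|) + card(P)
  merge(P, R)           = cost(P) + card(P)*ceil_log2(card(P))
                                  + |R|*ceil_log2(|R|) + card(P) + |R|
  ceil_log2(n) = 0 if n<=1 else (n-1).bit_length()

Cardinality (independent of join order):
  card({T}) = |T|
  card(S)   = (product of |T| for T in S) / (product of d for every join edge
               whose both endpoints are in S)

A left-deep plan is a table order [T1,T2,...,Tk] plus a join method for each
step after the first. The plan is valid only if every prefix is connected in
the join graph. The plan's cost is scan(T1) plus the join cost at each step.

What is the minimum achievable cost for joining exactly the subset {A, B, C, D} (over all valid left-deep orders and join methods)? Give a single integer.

20520

Selinger DP over subsets of {A,B,C,D}:
  {B}: scan cost=400, card=400
  {C}: scan cost=60, card=60
  {A}: scan cost=50, card=50
  {D}: scan cost=500, card=500
  {BC}: card=3000; try (C,hash)→1520, (B,merge)→4480, (C,merge)→4820, (B,hash)→7320, (B,nl)→24060, (C,nl)→24400; best=1520 via (C,hash)
  {BD}: card=1600; try (D,nl_idx)→5600, (B,hash)→8200, (D,merge)→9400, (B,merge)→9500, (D,hash)→9800, (D,nl)→200400 …(+1); best=5600 via (D,nl_idx)
  {AC}: card=750; try (A,hash)→720, (C,hash)→820, (C,merge)→820, (A,merge)→830, (C,nl)→3050, (A,nl)→3060; best=720 via (A,hash)
  {ABC}: card=37500; try (A,hash)→5120, (B,hash)→8670, (B,merge)→12970, (A,merge)→40870, (A,nl)→151520, (B,nl)→300720; best=5120 via (A,hash)
  {BCD}: card=12000; try (C,hash)→7920, (D,hash)→13520, (C,merge)→25220, (D,nl_idx)→40520, (D,merge)→45520, (C,nl)→101600 …(+1); best=7920 via (C,hash)
  {ABCD}: card=150000; try (A,hash)→20520, (D,hash)→51620, (A,merge)→188270, (D,nl_idx)→492620, (A,nl)→607920, (D,merge)→647620 …(+1); best=20520 via (A,hash)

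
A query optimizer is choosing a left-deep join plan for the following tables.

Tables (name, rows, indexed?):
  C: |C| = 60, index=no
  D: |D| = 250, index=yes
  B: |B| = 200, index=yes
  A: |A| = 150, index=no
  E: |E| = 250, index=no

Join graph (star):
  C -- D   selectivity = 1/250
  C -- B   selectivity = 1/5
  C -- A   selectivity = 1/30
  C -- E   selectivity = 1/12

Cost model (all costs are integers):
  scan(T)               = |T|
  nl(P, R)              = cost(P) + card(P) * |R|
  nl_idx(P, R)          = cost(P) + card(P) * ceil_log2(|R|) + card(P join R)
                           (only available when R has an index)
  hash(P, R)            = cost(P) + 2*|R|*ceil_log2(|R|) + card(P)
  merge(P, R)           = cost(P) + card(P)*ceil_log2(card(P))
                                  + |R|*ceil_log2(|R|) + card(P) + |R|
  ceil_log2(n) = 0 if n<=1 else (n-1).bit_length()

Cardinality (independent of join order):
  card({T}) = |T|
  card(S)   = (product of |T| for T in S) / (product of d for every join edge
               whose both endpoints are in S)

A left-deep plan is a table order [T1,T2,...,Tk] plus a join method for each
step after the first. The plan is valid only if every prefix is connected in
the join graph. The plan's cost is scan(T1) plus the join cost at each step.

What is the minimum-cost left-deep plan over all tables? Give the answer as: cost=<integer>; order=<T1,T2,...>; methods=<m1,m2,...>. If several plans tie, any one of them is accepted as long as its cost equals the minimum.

Selinger DP (subsets sized 1..n):
  {C}: scan cost=60, card=60
  {D}: scan cost=250, card=250
  {B}: scan cost=200, card=200
  {A}: scan cost=150, card=150
  {E}: scan cost=250, card=250
  {CD}: card=60; try (D,nl_idx)→600, (C,hash)→1220, (D,merge)→2730, (C,merge)→2920, (D,hash)→4120, (D,nl)→15060 …(+1); best=600 via (D,nl_idx)
  {BC}: card=2400; try (C,hash)→1120, (B,merge)→2280, (C,merge)→2420, (B,nl_idx)→2940, (B,hash)→3320, (B,nl)→12060 …(+1); best=1120 via (C,hash)
  {AC}: card=300; try (C,hash)→1020, (A,merge)→1830, (C,merge)→1920, (A,hash)→2520, (A,nl)→9060, (C,nl)→9150; best=1020 via (C,hash)
  {CE}: card=1250; try (C,hash)→1220, (E,merge)→2730, (C,merge)→2920, (E,hash)→4120, (E,nl)→15060, (C,nl)→15250; best=1220 via (C,hash)
  {BCD}: card=2400; try (B,merge)→2820, (B,nl_idx)→3480, (B,hash)→3860, (D,hash)→7520, (B,nl)→12600, (D,nl_idx)→22720 …(+2); best=2820 via (B,merge)
  {ACD}: card=300; try (A,merge)→2370, (A,hash)→3060, (D,nl_idx)→3720, (D,hash)→5320, (D,merge)→6270, (A,nl)→9600 …(+1); best=2370 via (A,merge)
  {CDE}: card=1250; try (E,merge)→3270, (E,hash)→4660, (D,hash)→6470, (D,nl_idx)→12470, (E,nl)→15600, (D,merge)→18470 …(+1); best=3270 via (E,merge)
  {ABC}: card=12000; try (B,hash)→4520, (B,merge)→5820, (A,hash)→5920, (B,nl_idx)→15420, (A,merge)→33670, (B,nl)→61020 …(+1); best=4520 via (B,hash)
  {BCE}: card=50000; try (B,hash)→5670, (E,hash)→7520, (B,merge)→18020, (E,merge)→34570, (B,nl_idx)→61220, (B,nl)→251220 …(+1); best=5670 via (B,hash)
  {ACE}: card=6250; try (A,hash)→4870, (E,hash)→5320, (E,merge)→6270, (A,merge)→17570, (E,nl)→76020, (A,nl)→188720; best=4870 via (A,hash)
  {ABCD}: card=12000; try (B,hash)→5870, (B,merge)→7170, (A,hash)→7620, (B,nl_idx)→16770, (D,hash)→20520, (A,merge)→35370 …(+5); best=5870 via (B,hash)
  {BCDE}: card=50000; try (B,hash)→7720, (E,hash)→9220, (B,merge)→20070, (E,merge)→36270, (D,hash)→59670, (B,nl_idx)→63270 …(+5); best=7720 via (B,hash)
  {ACDE}: card=6250; try (E,hash)→6670, (A,hash)→6920, (E,merge)→7620, (D,hash)→15120, (A,merge)→19620, (D,nl_idx)→61120 …(+4); best=6670 via (E,hash)
  {ABCE}: card=250000; try (B,hash)→14320, (E,hash)→20520, (A,hash)→58070, (B,merge)→94170, (E,merge)→186770, (B,nl_idx)→304870 …(+4); best=14320 via (B,hash)
  {ABCDE}: card=250000; try (B,hash)→16120, (E,hash)→21870, (A,hash)→60120, (B,merge)→95970, (E,merge)→188120, (D,hash)→268320 …(+8); best=16120 via (B,hash)

cost=16120; order=C,D,A,E,B; methods=nl_idx,merge,hash,hash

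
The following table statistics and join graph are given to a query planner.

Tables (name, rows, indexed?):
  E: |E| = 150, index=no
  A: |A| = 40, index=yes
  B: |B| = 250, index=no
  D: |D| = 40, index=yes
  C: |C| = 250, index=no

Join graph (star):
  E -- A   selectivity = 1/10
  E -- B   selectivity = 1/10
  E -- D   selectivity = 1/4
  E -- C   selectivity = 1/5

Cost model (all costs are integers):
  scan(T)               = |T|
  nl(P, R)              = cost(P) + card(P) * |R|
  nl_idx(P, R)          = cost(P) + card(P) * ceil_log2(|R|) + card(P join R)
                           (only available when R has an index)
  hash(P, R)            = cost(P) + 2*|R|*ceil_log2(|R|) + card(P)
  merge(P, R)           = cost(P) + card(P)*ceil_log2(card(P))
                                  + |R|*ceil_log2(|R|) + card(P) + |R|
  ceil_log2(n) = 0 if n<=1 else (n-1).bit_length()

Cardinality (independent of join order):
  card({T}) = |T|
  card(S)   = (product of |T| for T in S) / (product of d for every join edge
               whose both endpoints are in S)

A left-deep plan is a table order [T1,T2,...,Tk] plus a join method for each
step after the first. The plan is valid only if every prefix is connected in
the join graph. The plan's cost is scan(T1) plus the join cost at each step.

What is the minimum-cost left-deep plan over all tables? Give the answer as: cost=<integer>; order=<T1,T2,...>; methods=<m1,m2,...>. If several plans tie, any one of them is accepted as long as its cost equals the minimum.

cost=165860; order=E,A,D,B,C; methods=hash,hash,hash,hash

Selinger DP (subsets sized 1..n):
  {E}: scan cost=150, card=150
  {A}: scan cost=40, card=40
  {B}: scan cost=250, card=250
  {D}: scan cost=40, card=40
  {C}: scan cost=250, card=250
  {AE}: card=600; try (A,hash)→780, (A,nl_idx)→1650, (E,merge)→1670, (A,merge)→1780, (E,hash)→2480, (E,nl)→6040 …(+1); best=780 via (A,hash)
  {BE}: card=3750; try (E,hash)→2900, (B,merge)→3750, (E,merge)→3850, (B,hash)→4300, (B,nl)→37650, (E,nl)→37750; best=2900 via (E,hash)
  {DE}: card=1500; try (D,hash)→780, (E,merge)→1670, (D,merge)→1780, (E,hash)→2480, (D,nl_idx)→2550, (E,nl)→6040 …(+1); best=780 via (D,hash)
  {CE}: card=7500; try (E,hash)→2900, (C,merge)→3750, (E,merge)→3850, (C,hash)→4300, (C,nl)→37650, (E,nl)→37750; best=2900 via (E,hash)
  {ABE}: card=15000; try (B,hash)→5380, (A,hash)→7130, (B,merge)→9630, (A,nl_idx)→40400, (A,merge)→51930, (B,nl)→150780 …(+1); best=5380 via (B,hash)
  {ADE}: card=6000; try (D,hash)→1860, (A,hash)→2760, (D,merge)→7660, (D,nl_idx)→10380, (A,nl_idx)→15780, (A,merge)→19060 …(+2); best=1860 via (D,hash)
  {ACE}: card=30000; try (C,hash)→5380, (C,merge)→9630, (A,hash)→10880, (A,nl_idx)→77900, (A,merge)→108180, (C,nl)→150780 …(+1); best=5380 via (C,hash)
  {BDE}: card=37500; try (B,hash)→6280, (D,hash)→7130, (B,merge)→21030, (D,merge)→51930, (D,nl_idx)→62900, (D,nl)→152900 …(+1); best=6280 via (B,hash)
  {BCE}: card=187500; try (C,hash)→10650, (B,hash)→14400, (C,merge)→53900, (B,merge)→110150, (C,nl)→940400, (B,nl)→1877900; best=10650 via (C,hash)
  {CDE}: card=75000; try (C,hash)→6280, (D,hash)→10880, (C,merge)→21030, (D,merge)→108180, (D,nl_idx)→122900, (D,nl)→302900 …(+1); best=6280 via (C,hash)
  {ABDE}: card=150000; try (B,hash)→11860, (D,hash)→20860, (A,hash)→44260, (B,merge)→88110, (D,merge)→230660, (D,nl_idx)→245380 …(+5); best=11860 via (B,hash)
  {ABCE}: card=750000; try (C,hash)→24380, (B,hash)→39380, (A,hash)→198630, (C,merge)→232630, (B,merge)→487630, (A,nl_idx)→1885650 …(+4); best=24380 via (C,hash)
  {ACDE}: card=300000; try (C,hash)→11860, (D,hash)→35860, (A,hash)→81760, (C,merge)→88110, (D,nl_idx)→485380, (D,merge)→485660 …(+5); best=11860 via (C,hash)
  {BCDE}: card=1875000; try (C,hash)→47780, (B,hash)→85280, (D,hash)→198630, (C,merge)→646030, (B,merge)→1358530, (D,nl_idx)→3010650 …(+4); best=47780 via (C,hash)
  {ABCDE}: card=7500000; try (C,hash)→165860, (B,hash)→315860, (D,hash)→774860, (A,hash)→1923260, (C,merge)→2864110, (B,merge)→6014110 …(+8); best=165860 via (C,hash)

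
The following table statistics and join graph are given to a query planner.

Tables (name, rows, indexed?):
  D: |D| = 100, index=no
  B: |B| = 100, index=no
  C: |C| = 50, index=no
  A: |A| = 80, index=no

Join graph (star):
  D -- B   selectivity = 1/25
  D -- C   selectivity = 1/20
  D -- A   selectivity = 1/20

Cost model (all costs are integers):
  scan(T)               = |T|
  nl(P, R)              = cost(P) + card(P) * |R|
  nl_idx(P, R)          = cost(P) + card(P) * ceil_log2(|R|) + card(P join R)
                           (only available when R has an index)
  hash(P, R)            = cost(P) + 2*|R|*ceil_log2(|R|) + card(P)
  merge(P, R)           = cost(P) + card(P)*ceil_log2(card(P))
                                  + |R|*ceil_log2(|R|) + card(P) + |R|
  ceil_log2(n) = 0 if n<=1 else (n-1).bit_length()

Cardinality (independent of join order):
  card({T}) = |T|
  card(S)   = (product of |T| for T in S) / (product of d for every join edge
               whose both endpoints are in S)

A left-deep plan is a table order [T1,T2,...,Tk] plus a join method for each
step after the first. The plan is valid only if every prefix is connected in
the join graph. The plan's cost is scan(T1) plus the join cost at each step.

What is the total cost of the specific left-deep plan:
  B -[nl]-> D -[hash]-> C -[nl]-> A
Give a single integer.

91100

step 1: scan B: cost=100, card=100
step 2: join D via nl
    card(P join D) = 100*100/(25) = 400
    cost = 100 + 100*100 = 10100
step 3: join C via hash
    card(P join C) = 400*50/(20) = 1000
    cost = 10100 + 2*50*6 + 400 = 11100
step 4: join A via nl
    card(P join A) = 1000*80/(20) = 4000
    cost = 11100 + 1000*80 = 91100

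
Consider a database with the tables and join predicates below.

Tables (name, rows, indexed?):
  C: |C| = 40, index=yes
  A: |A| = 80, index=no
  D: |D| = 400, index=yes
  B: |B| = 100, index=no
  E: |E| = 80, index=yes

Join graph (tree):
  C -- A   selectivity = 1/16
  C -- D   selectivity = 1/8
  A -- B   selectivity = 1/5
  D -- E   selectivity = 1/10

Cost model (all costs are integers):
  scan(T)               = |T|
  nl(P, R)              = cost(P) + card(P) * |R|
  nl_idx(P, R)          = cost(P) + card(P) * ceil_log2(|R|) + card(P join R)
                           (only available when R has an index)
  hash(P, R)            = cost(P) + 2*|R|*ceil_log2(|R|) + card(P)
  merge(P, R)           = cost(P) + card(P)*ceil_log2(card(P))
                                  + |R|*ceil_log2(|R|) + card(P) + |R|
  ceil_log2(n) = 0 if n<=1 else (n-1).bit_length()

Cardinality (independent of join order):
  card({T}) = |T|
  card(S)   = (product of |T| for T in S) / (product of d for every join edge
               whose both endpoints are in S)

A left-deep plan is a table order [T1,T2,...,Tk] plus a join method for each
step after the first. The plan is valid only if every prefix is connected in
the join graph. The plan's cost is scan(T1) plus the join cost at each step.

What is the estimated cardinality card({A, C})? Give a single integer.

Tables in S: A(80), C(40)
Edges inside S: C-A(d=16)
numerator = 80 * 40 = 3200
denominator = 16 = 16
card(S) = 3200 / 16 = 200

200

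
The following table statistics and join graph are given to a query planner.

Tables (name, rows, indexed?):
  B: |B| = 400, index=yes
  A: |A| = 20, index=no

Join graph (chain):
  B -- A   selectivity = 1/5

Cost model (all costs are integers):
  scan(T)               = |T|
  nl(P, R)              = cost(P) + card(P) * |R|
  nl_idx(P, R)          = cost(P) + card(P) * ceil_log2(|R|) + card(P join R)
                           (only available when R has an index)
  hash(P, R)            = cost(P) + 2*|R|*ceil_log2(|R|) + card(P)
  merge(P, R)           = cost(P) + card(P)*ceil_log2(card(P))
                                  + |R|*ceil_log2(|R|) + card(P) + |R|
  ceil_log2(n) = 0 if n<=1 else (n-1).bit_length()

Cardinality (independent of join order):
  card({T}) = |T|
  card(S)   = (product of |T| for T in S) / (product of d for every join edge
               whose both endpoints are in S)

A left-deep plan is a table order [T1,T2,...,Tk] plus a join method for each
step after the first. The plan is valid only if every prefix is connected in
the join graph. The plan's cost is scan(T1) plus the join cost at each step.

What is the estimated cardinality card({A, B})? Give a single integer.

1600

Tables in S: A(20), B(400)
Edges inside S: B-A(d=5)
numerator = 20 * 400 = 8000
denominator = 5 = 5
card(S) = 8000 / 5 = 1600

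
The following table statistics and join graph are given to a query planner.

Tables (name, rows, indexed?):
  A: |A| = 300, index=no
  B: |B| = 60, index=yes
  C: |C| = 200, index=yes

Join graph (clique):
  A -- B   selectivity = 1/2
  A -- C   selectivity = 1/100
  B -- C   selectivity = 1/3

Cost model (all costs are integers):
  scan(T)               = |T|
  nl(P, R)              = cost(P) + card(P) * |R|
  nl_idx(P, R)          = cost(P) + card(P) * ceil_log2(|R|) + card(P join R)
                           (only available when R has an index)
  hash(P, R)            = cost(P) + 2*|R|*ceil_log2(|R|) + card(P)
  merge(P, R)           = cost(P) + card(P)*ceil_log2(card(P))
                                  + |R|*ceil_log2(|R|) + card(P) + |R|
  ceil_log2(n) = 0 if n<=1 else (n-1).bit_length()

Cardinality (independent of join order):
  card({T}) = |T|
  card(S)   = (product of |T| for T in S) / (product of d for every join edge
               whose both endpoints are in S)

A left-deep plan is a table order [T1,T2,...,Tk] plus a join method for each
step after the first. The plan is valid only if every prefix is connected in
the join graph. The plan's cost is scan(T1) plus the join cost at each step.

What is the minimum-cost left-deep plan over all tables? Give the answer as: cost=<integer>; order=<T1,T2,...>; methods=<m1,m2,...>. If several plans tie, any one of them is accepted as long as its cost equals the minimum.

Selinger DP (subsets sized 1..n):
  {A}: scan cost=300, card=300
  {B}: scan cost=60, card=60
  {C}: scan cost=200, card=200
  {AB}: card=9000; try (B,hash)→1320, (A,merge)→3480, (B,merge)→3720, (A,hash)→5520, (B,nl_idx)→11100, (A,nl)→18060 …(+1); best=1320 via (B,hash)
  {AC}: card=600; try (C,nl_idx)→3300, (C,hash)→3800, (A,merge)→5000, (C,merge)→5100, (A,hash)→5800, (A,nl)→60200 …(+1); best=3300 via (C,nl_idx)
  {BC}: card=4000; try (B,hash)→1120, (C,merge)→2280, (B,merge)→2420, (C,hash)→3320, (C,nl_idx)→4540, (B,nl_idx)→5400 …(+2); best=1120 via (B,hash)
  {ABC}: card=6000; try (B,hash)→4620, (B,merge)→10320, (A,hash)→10520, (B,nl_idx)→12900, (C,hash)→13520, (B,nl)→39300 …(+5); best=4620 via (B,hash)

cost=4620; order=A,C,B; methods=nl_idx,hash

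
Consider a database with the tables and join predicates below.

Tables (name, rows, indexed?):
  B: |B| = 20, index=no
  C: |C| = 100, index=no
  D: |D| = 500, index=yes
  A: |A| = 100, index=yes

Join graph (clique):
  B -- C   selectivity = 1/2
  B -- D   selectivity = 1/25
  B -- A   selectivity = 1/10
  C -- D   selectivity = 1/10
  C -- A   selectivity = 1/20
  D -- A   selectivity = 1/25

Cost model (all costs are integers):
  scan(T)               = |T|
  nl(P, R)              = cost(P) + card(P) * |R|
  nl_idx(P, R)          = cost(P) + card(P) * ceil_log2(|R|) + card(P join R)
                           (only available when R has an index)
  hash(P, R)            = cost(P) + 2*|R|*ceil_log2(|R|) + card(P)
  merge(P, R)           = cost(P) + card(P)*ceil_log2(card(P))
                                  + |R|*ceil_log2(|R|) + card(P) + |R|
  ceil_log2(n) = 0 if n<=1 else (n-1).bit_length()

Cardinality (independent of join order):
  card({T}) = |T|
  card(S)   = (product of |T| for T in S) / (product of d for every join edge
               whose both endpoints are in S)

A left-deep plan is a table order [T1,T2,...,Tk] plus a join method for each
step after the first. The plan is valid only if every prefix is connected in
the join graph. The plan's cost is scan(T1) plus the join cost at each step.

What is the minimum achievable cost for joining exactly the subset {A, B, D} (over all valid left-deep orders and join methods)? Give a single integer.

Selinger DP over subsets of {A,B,D}:
  {B}: scan cost=20, card=20
  {D}: scan cost=500, card=500
  {A}: scan cost=100, card=100
  {BD}: card=400; try (D,nl_idx)→600, (B,hash)→1200, (D,merge)→5140, (B,merge)→5620, (D,hash)→9040, (D,nl)→10020 …(+1); best=600 via (D,nl_idx)
  {AB}: card=200; try (A,nl_idx)→360, (B,hash)→400, (A,merge)→940, (B,merge)→1020, (A,hash)→1440, (A,nl)→2020 …(+1); best=360 via (A,nl_idx)
  {AD}: card=2000; try (A,hash)→2400, (D,nl_idx)→3000, (D,merge)→5900, (A,nl_idx)→6000, (A,merge)→6300, (D,hash)→9200 …(+2); best=2400 via (A,hash)
  {ABD}: card=160; try (D,nl_idx)→2320, (A,hash)→2400, (A,nl_idx)→3560, (B,hash)→4600, (A,merge)→5400, (D,merge)→7160 …(+5); best=2320 via (D,nl_idx)

2320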